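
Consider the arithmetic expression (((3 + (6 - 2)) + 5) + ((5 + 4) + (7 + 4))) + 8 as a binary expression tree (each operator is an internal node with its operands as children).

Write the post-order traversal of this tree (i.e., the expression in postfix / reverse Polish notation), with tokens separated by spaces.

Post-order on an expression tree gives postfix notation: for each operator, emit left operand, right operand, then the operator.

3 6 2 - + 5 + 5 4 + 7 4 + + + 8 +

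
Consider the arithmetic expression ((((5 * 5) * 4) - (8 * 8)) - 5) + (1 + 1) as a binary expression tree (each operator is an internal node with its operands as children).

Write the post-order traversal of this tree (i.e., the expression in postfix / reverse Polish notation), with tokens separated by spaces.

Post-order on an expression tree gives postfix notation: for each operator, emit left operand, right operand, then the operator.

5 5 * 4 * 8 8 * - 5 - 1 1 + +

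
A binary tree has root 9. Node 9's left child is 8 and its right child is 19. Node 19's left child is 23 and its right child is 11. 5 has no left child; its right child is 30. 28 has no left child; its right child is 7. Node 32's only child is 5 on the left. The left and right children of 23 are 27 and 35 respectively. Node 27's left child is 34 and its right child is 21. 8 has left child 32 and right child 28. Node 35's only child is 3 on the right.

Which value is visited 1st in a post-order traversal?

30

Post-order visits the left subtree, then the right subtree, then the node.
At 9: go left to 8.
  At 8: go left to 32.
    At 32: go left to 5.
      At 5: no left child.
      At 5: go right to 30.
        30 is a leaf — visit 30.
      Visit 5.
    At 32: no right child.
    Visit 32.
  At 8: go right to 28.
    At 28: no left child.
    At 28: go right to 7.
      7 is a leaf — visit 7.
    Visit 28.
  Visit 8.
At 9: go right to 19.
  At 19: go left to 23.
    At 23: go left to 27.
      At 27: go left to 34.
        34 is a leaf — visit 34.
      At 27: go right to 21.
        21 is a leaf — visit 21.
      Visit 27.
    At 23: go right to 35.
      At 35: no left child.
      At 35: go right to 3.
        3 is a leaf — visit 3.
      Visit 35.
    Visit 23.
  At 19: go right to 11.
    11 is a leaf — visit 11.
  Visit 19.
Visit 9.
Full post-order sequence: 30, 5, 32, 7, 28, 8, 34, 21, 27, 3, 35, 23, 11, 19, 9.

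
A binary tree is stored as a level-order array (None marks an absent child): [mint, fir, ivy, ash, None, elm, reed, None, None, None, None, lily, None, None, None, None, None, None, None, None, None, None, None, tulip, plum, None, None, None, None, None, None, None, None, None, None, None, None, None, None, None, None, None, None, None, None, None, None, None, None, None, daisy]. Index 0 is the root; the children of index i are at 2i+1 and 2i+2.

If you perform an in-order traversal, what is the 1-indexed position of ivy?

In-order visits the left subtree, then the node, then the right subtree.
At mint: go left to fir.
  At fir: go left to ash.
    ash is a leaf — visit ash.
  Visit fir.
  At fir: no right child.
Visit mint.
At mint: go right to ivy.
  At ivy: go left to elm.
    At elm: go left to lily.
      At lily: go left to tulip.
        tulip is a leaf — visit tulip.
      Visit lily.
      At lily: go right to plum.
        At plum: no left child.
        Visit plum.
        At plum: go right to daisy.
          daisy is a leaf — visit daisy.
    Visit elm.
    At elm: no right child.
  Visit ivy.
  At ivy: go right to reed.
    reed is a leaf — visit reed.
Full in-order sequence: ash, fir, mint, tulip, lily, plum, daisy, elm, ivy, reed.

9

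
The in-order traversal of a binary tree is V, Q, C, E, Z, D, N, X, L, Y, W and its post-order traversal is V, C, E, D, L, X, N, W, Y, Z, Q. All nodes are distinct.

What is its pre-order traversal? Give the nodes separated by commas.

The last element of post-order is the root; it splits in-order into left and right subtrees.
Root Q: left subtree has 1 node {V}, right has 9 {C, E, Z, D, N, X, L, Y, W}.
  Root Z: left subtree has 2 nodes {C, E}, right has 6 {D, N, X, L, Y, W}.
    Root E: left subtree has 1 node {C}, right has 0 { }.
    Root Y: left subtree has 4 nodes {D, N, X, L}, right has 1 {W}.
      Root N: left subtree has 1 node {D}, right has 2 {X, L}.
        Root X: left subtree has 0 nodes { }, right has 1 {L}.

Q, V, Z, E, C, Y, N, D, X, L, W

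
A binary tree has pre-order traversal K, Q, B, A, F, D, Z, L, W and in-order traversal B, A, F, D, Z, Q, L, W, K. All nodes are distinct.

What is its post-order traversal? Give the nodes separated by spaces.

The first element of pre-order is the root; it splits in-order into left and right subtrees.
Root K: left subtree has 8 nodes {B, A, F, D, Z, Q, L, W}, right has 0 { }.
  Root Q: left subtree has 5 nodes {B, A, F, D, Z}, right has 2 {L, W}.
    Root B: left subtree has 0 nodes { }, right has 4 {A, F, D, Z}.
      Root A: left subtree has 0 nodes { }, right has 3 {F, D, Z}.
        Root F: left subtree has 0 nodes { }, right has 2 {D, Z}.
          Root D: left subtree has 0 nodes { }, right has 1 {Z}.
    Root L: left subtree has 0 nodes { }, right has 1 {W}.

Z D F A B W L Q K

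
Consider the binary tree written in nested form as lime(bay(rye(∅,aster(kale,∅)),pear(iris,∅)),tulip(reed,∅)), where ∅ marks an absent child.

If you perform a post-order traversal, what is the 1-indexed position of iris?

4

Post-order visits the left subtree, then the right subtree, then the node.
At lime: go left to bay.
  At bay: go left to rye.
    At rye: no left child.
    At rye: go right to aster.
      At aster: go left to kale.
        kale is a leaf — visit kale.
      At aster: no right child.
      Visit aster.
    Visit rye.
  At bay: go right to pear.
    At pear: go left to iris.
      iris is a leaf — visit iris.
    At pear: no right child.
    Visit pear.
  Visit bay.
At lime: go right to tulip.
  At tulip: go left to reed.
    reed is a leaf — visit reed.
  At tulip: no right child.
  Visit tulip.
Visit lime.
Full post-order sequence: kale, aster, rye, iris, pear, bay, reed, tulip, lime.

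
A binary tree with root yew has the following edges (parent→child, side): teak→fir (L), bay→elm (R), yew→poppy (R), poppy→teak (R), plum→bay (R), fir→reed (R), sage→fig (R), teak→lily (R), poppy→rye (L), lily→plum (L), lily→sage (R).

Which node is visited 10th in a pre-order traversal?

elm

Pre-order visits the node, then its left subtree, then its right subtree.
Visit yew.
At yew: no left child.
At yew: go right to poppy.
  Visit poppy.
  At poppy: go left to rye.
    rye is a leaf — visit rye.
  At poppy: go right to teak.
    Visit teak.
    At teak: go left to fir.
      Visit fir.
      At fir: no left child.
      At fir: go right to reed.
        reed is a leaf — visit reed.
    At teak: go right to lily.
      Visit lily.
      At lily: go left to plum.
        Visit plum.
        At plum: no left child.
        At plum: go right to bay.
          Visit bay.
          At bay: no left child.
          At bay: go right to elm.
            elm is a leaf — visit elm.
      At lily: go right to sage.
        Visit sage.
        At sage: no left child.
        At sage: go right to fig.
          fig is a leaf — visit fig.
Full pre-order sequence: yew, poppy, rye, teak, fir, reed, lily, plum, bay, elm, sage, fig.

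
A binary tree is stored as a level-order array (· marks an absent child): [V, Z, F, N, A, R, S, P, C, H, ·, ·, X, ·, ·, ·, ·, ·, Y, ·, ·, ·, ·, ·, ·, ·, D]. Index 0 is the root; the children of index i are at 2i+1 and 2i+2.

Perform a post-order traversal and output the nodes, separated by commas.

P, Y, C, N, H, A, Z, D, X, R, S, F, V

Post-order visits the left subtree, then the right subtree, then the node.
At V: go left to Z.
  At Z: go left to N.
    At N: go left to P.
      P is a leaf — visit P.
    At N: go right to C.
      At C: no left child.
      At C: go right to Y.
        Y is a leaf — visit Y.
      Visit C.
    Visit N.
  At Z: go right to A.
    At A: go left to H.
      H is a leaf — visit H.
    At A: no right child.
    Visit A.
  Visit Z.
At V: go right to F.
  At F: go left to R.
    At R: no left child.
    At R: go right to X.
      At X: no left child.
      At X: go right to D.
        D is a leaf — visit D.
      Visit X.
    Visit R.
  At F: go right to S.
    S is a leaf — visit S.
  Visit F.
Visit V.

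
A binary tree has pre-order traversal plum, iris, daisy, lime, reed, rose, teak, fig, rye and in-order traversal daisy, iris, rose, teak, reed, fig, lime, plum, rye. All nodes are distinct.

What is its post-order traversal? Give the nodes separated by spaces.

The first element of pre-order is the root; it splits in-order into left and right subtrees.
Root plum: left subtree has 7 nodes {daisy, iris, rose, teak, reed, fig, lime}, right has 1 {rye}.
  Root iris: left subtree has 1 node {daisy}, right has 5 {rose, teak, reed, fig, lime}.
    Root lime: left subtree has 4 nodes {rose, teak, reed, fig}, right has 0 { }.
      Root reed: left subtree has 2 nodes {rose, teak}, right has 1 {fig}.
        Root rose: left subtree has 0 nodes { }, right has 1 {teak}.

daisy teak rose fig reed lime iris rye plum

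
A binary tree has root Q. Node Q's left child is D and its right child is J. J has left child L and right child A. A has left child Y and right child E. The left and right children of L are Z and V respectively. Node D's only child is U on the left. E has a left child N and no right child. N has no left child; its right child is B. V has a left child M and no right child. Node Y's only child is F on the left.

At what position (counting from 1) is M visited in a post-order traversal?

4

Post-order visits the left subtree, then the right subtree, then the node.
At Q: go left to D.
  At D: go left to U.
    U is a leaf — visit U.
  At D: no right child.
  Visit D.
At Q: go right to J.
  At J: go left to L.
    At L: go left to Z.
      Z is a leaf — visit Z.
    At L: go right to V.
      At V: go left to M.
        M is a leaf — visit M.
      At V: no right child.
      Visit V.
    Visit L.
  At J: go right to A.
    At A: go left to Y.
      At Y: go left to F.
        F is a leaf — visit F.
      At Y: no right child.
      Visit Y.
    At A: go right to E.
      At E: go left to N.
        At N: no left child.
        At N: go right to B.
          B is a leaf — visit B.
        Visit N.
      At E: no right child.
      Visit E.
    Visit A.
  Visit J.
Visit Q.
Full post-order sequence: U, D, Z, M, V, L, F, Y, B, N, E, A, J, Q.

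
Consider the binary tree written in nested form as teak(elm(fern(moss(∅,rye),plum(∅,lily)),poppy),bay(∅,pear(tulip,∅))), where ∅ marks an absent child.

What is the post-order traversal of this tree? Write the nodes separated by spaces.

Post-order visits the left subtree, then the right subtree, then the node.
At teak: go left to elm.
  At elm: go left to fern.
    At fern: go left to moss.
      At moss: no left child.
      At moss: go right to rye.
        rye is a leaf — visit rye.
      Visit moss.
    At fern: go right to plum.
      At plum: no left child.
      At plum: go right to lily.
        lily is a leaf — visit lily.
      Visit plum.
    Visit fern.
  At elm: go right to poppy.
    poppy is a leaf — visit poppy.
  Visit elm.
At teak: go right to bay.
  At bay: no left child.
  At bay: go right to pear.
    At pear: go left to tulip.
      tulip is a leaf — visit tulip.
    At pear: no right child.
    Visit pear.
  Visit bay.
Visit teak.

rye moss lily plum fern poppy elm tulip pear bay teak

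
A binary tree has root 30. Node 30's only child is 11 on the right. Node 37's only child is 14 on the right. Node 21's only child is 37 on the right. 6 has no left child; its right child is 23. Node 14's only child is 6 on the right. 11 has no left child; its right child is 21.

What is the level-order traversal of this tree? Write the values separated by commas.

Level-order visits nodes level by level from the root, left to right within each level.
Level 0: 30
Level 1: 11
Level 2: 21
Level 3: 37
Level 4: 14
Level 5: 6
Level 6: 23

30, 11, 21, 37, 14, 6, 23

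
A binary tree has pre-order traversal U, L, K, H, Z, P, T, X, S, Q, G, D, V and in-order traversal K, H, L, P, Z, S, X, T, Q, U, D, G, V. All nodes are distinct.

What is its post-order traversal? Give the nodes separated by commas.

The first element of pre-order is the root; it splits in-order into left and right subtrees.
Root U: left subtree has 9 nodes {K, H, L, P, Z, S, X, T, Q}, right has 3 {D, G, V}.
  Root L: left subtree has 2 nodes {K, H}, right has 6 {P, Z, S, X, T, Q}.
    Root K: left subtree has 0 nodes { }, right has 1 {H}.
    Root Z: left subtree has 1 node {P}, right has 4 {S, X, T, Q}.
      Root T: left subtree has 2 nodes {S, X}, right has 1 {Q}.
        Root X: left subtree has 1 node {S}, right has 0 { }.
  Root G: left subtree has 1 node {D}, right has 1 {V}.

H, K, P, S, X, Q, T, Z, L, D, V, G, U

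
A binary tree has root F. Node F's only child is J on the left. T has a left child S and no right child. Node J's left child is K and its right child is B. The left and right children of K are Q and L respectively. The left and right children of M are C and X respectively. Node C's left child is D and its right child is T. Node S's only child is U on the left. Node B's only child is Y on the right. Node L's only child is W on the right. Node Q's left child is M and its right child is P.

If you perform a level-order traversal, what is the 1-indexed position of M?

Level-order visits nodes level by level from the root, left to right within each level.
Level 0: F
Level 1: J
Level 2: K, B
Level 3: Q, L, Y
Level 4: M, P, W
Level 5: C, X
Level 6: D, T
Level 7: S
Level 8: U
Full level-order sequence: F, J, K, B, Q, L, Y, M, P, W, C, X, D, T, S, U.

8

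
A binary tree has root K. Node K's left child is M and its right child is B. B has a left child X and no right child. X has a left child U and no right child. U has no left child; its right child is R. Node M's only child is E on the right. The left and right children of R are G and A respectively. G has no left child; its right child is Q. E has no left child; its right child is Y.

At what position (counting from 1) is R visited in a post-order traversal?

Post-order visits the left subtree, then the right subtree, then the node.
At K: go left to M.
  At M: no left child.
  At M: go right to E.
    At E: no left child.
    At E: go right to Y.
      Y is a leaf — visit Y.
    Visit E.
  Visit M.
At K: go right to B.
  At B: go left to X.
    At X: go left to U.
      At U: no left child.
      At U: go right to R.
        At R: go left to G.
          At G: no left child.
          At G: go right to Q.
            Q is a leaf — visit Q.
          Visit G.
        At R: go right to A.
          A is a leaf — visit A.
        Visit R.
      Visit U.
    At X: no right child.
    Visit X.
  At B: no right child.
  Visit B.
Visit K.
Full post-order sequence: Y, E, M, Q, G, A, R, U, X, B, K.

7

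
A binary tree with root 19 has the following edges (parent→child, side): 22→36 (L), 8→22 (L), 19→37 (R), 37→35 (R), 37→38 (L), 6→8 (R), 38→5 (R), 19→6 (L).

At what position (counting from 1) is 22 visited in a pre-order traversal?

4

Pre-order visits the node, then its left subtree, then its right subtree.
Visit 19.
At 19: go left to 6.
  Visit 6.
  At 6: no left child.
  At 6: go right to 8.
    Visit 8.
    At 8: go left to 22.
      Visit 22.
      At 22: go left to 36.
        36 is a leaf — visit 36.
      At 22: no right child.
    At 8: no right child.
At 19: go right to 37.
  Visit 37.
  At 37: go left to 38.
    Visit 38.
    At 38: no left child.
    At 38: go right to 5.
      5 is a leaf — visit 5.
  At 37: go right to 35.
    35 is a leaf — visit 35.
Full pre-order sequence: 19, 6, 8, 22, 36, 37, 38, 5, 35.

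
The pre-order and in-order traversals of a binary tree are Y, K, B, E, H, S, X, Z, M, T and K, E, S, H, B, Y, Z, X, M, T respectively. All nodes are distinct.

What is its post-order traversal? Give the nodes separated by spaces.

The first element of pre-order is the root; it splits in-order into left and right subtrees.
Root Y: left subtree has 5 nodes {K, E, S, H, B}, right has 4 {Z, X, M, T}.
  Root K: left subtree has 0 nodes { }, right has 4 {E, S, H, B}.
    Root B: left subtree has 3 nodes {E, S, H}, right has 0 { }.
      Root E: left subtree has 0 nodes { }, right has 2 {S, H}.
        Root H: left subtree has 1 node {S}, right has 0 { }.
  Root X: left subtree has 1 node {Z}, right has 2 {M, T}.
    Root M: left subtree has 0 nodes { }, right has 1 {T}.

S H E B K Z T M X Y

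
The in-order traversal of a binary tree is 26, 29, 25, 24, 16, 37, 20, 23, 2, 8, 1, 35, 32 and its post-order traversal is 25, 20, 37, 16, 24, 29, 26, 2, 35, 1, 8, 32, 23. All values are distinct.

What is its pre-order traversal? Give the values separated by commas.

23, 26, 29, 24, 25, 16, 37, 20, 32, 8, 2, 1, 35

The last element of post-order is the root; it splits in-order into left and right subtrees.
Root 23: left subtree has 7 nodes {26, 29, 25, 24, 16, 37, 20}, right has 5 {2, 8, 1, 35, 32}.
  Root 26: left subtree has 0 nodes { }, right has 6 {29, 25, 24, 16, 37, 20}.
    Root 29: left subtree has 0 nodes { }, right has 5 {25, 24, 16, 37, 20}.
      Root 24: left subtree has 1 node {25}, right has 3 {16, 37, 20}.
        Root 16: left subtree has 0 nodes { }, right has 2 {37, 20}.
          Root 37: left subtree has 0 nodes { }, right has 1 {20}.
  Root 32: left subtree has 4 nodes {2, 8, 1, 35}, right has 0 { }.
    Root 8: left subtree has 1 node {2}, right has 2 {1, 35}.
      Root 1: left subtree has 0 nodes { }, right has 1 {35}.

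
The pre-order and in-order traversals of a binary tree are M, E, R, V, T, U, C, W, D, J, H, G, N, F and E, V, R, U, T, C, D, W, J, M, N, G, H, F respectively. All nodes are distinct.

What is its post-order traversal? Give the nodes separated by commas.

V, U, D, J, W, C, T, R, E, N, G, F, H, M

The first element of pre-order is the root; it splits in-order into left and right subtrees.
Root M: left subtree has 9 nodes {E, V, R, U, T, C, D, W, J}, right has 4 {N, G, H, F}.
  Root E: left subtree has 0 nodes { }, right has 8 {V, R, U, T, C, D, W, J}.
    Root R: left subtree has 1 node {V}, right has 6 {U, T, C, D, W, J}.
      Root T: left subtree has 1 node {U}, right has 4 {C, D, W, J}.
        Root C: left subtree has 0 nodes { }, right has 3 {D, W, J}.
          Root W: left subtree has 1 node {D}, right has 1 {J}.
  Root H: left subtree has 2 nodes {N, G}, right has 1 {F}.
    Root G: left subtree has 1 node {N}, right has 0 { }.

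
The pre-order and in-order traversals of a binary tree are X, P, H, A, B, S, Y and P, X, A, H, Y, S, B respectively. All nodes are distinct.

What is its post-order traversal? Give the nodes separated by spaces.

The first element of pre-order is the root; it splits in-order into left and right subtrees.
Root X: left subtree has 1 node {P}, right has 5 {A, H, Y, S, B}.
  Root H: left subtree has 1 node {A}, right has 3 {Y, S, B}.
    Root B: left subtree has 2 nodes {Y, S}, right has 0 { }.
      Root S: left subtree has 1 node {Y}, right has 0 { }.

P A Y S B H X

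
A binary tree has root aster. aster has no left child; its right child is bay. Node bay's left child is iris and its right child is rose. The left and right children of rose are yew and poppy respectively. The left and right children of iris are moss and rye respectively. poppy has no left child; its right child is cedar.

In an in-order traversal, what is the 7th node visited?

rose

In-order visits the left subtree, then the node, then the right subtree.
At aster: no left child.
Visit aster.
At aster: go right to bay.
  At bay: go left to iris.
    At iris: go left to moss.
      moss is a leaf — visit moss.
    Visit iris.
    At iris: go right to rye.
      rye is a leaf — visit rye.
  Visit bay.
  At bay: go right to rose.
    At rose: go left to yew.
      yew is a leaf — visit yew.
    Visit rose.
    At rose: go right to poppy.
      At poppy: no left child.
      Visit poppy.
      At poppy: go right to cedar.
        cedar is a leaf — visit cedar.
Full in-order sequence: aster, moss, iris, rye, bay, yew, rose, poppy, cedar.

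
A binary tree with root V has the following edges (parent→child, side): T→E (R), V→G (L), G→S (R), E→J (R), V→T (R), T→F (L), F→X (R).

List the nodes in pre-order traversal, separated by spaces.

Pre-order visits the node, then its left subtree, then its right subtree.
Visit V.
At V: go left to G.
  Visit G.
  At G: no left child.
  At G: go right to S.
    S is a leaf — visit S.
At V: go right to T.
  Visit T.
  At T: go left to F.
    Visit F.
    At F: no left child.
    At F: go right to X.
      X is a leaf — visit X.
  At T: go right to E.
    Visit E.
    At E: no left child.
    At E: go right to J.
      J is a leaf — visit J.

V G S T F X E J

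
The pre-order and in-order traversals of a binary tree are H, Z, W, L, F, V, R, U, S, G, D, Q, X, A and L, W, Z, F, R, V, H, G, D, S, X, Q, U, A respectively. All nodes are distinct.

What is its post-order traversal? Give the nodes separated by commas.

The first element of pre-order is the root; it splits in-order into left and right subtrees.
Root H: left subtree has 6 nodes {L, W, Z, F, R, V}, right has 7 {G, D, S, X, Q, U, A}.
  Root Z: left subtree has 2 nodes {L, W}, right has 3 {F, R, V}.
    Root W: left subtree has 1 node {L}, right has 0 { }.
    Root F: left subtree has 0 nodes { }, right has 2 {R, V}.
      Root V: left subtree has 1 node {R}, right has 0 { }.
  Root U: left subtree has 5 nodes {G, D, S, X, Q}, right has 1 {A}.
    Root S: left subtree has 2 nodes {G, D}, right has 2 {X, Q}.
      Root G: left subtree has 0 nodes { }, right has 1 {D}.
      Root Q: left subtree has 1 node {X}, right has 0 { }.

L, W, R, V, F, Z, D, G, X, Q, S, A, U, H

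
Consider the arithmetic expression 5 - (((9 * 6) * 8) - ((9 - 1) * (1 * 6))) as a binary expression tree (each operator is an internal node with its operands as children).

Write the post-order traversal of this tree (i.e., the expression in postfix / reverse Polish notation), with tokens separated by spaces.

Post-order on an expression tree gives postfix notation: for each operator, emit left operand, right operand, then the operator.

5 9 6 * 8 * 9 1 - 1 6 * * - -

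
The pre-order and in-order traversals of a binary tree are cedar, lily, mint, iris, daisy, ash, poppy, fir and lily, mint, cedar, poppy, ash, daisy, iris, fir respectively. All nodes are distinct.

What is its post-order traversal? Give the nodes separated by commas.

The first element of pre-order is the root; it splits in-order into left and right subtrees.
Root cedar: left subtree has 2 nodes {lily, mint}, right has 5 {poppy, ash, daisy, iris, fir}.
  Root lily: left subtree has 0 nodes { }, right has 1 {mint}.
  Root iris: left subtree has 3 nodes {poppy, ash, daisy}, right has 1 {fir}.
    Root daisy: left subtree has 2 nodes {poppy, ash}, right has 0 { }.
      Root ash: left subtree has 1 node {poppy}, right has 0 { }.

mint, lily, poppy, ash, daisy, fir, iris, cedar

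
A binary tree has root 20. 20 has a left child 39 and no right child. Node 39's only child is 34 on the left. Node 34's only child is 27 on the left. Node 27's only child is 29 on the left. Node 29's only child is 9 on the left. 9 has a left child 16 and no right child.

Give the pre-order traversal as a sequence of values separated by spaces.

20 39 34 27 29 9 16

Pre-order visits the node, then its left subtree, then its right subtree.
Visit 20.
At 20: go left to 39.
  Visit 39.
  At 39: go left to 34.
    Visit 34.
    At 34: go left to 27.
      Visit 27.
      At 27: go left to 29.
        Visit 29.
        At 29: go left to 9.
          Visit 9.
          At 9: go left to 16.
            16 is a leaf — visit 16.
          At 9: no right child.
        At 29: no right child.
      At 27: no right child.
    At 34: no right child.
  At 39: no right child.
At 20: no right child.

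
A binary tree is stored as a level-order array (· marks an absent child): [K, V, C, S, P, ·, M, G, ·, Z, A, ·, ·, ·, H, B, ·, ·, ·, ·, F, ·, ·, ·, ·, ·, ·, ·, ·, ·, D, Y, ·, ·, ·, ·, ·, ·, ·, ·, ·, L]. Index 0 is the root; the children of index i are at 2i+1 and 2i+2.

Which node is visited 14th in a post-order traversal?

C

Post-order visits the left subtree, then the right subtree, then the node.
At K: go left to V.
  At V: go left to S.
    At S: go left to G.
      At G: go left to B.
        At B: go left to Y.
          Y is a leaf — visit Y.
        At B: no right child.
        Visit B.
      At G: no right child.
      Visit G.
    At S: no right child.
    Visit S.
  At V: go right to P.
    At P: go left to Z.
      At Z: no left child.
      At Z: go right to F.
        At F: go left to L.
          L is a leaf — visit L.
        At F: no right child.
        Visit F.
      Visit Z.
    At P: go right to A.
      A is a leaf — visit A.
    Visit P.
  Visit V.
At K: go right to C.
  At C: no left child.
  At C: go right to M.
    At M: no left child.
    At M: go right to H.
      At H: no left child.
      At H: go right to D.
        D is a leaf — visit D.
      Visit H.
    Visit M.
  Visit C.
Visit K.
Full post-order sequence: Y, B, G, S, L, F, Z, A, P, V, D, H, M, C, K.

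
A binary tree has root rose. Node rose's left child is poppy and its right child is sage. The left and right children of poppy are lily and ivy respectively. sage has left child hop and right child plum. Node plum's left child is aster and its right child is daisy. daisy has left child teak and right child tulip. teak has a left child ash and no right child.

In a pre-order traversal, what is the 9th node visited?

Pre-order visits the node, then its left subtree, then its right subtree.
Visit rose.
At rose: go left to poppy.
  Visit poppy.
  At poppy: go left to lily.
    lily is a leaf — visit lily.
  At poppy: go right to ivy.
    ivy is a leaf — visit ivy.
At rose: go right to sage.
  Visit sage.
  At sage: go left to hop.
    hop is a leaf — visit hop.
  At sage: go right to plum.
    Visit plum.
    At plum: go left to aster.
      aster is a leaf — visit aster.
    At plum: go right to daisy.
      Visit daisy.
      At daisy: go left to teak.
        Visit teak.
        At teak: go left to ash.
          ash is a leaf — visit ash.
        At teak: no right child.
      At daisy: go right to tulip.
        tulip is a leaf — visit tulip.
Full pre-order sequence: rose, poppy, lily, ivy, sage, hop, plum, aster, daisy, teak, ash, tulip.

daisy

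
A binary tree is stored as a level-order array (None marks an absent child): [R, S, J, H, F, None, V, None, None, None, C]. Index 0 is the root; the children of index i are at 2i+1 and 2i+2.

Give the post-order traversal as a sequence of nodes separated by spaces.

H C F S V J R

Post-order visits the left subtree, then the right subtree, then the node.
At R: go left to S.
  At S: go left to H.
    H is a leaf — visit H.
  At S: go right to F.
    At F: no left child.
    At F: go right to C.
      C is a leaf — visit C.
    Visit F.
  Visit S.
At R: go right to J.
  At J: no left child.
  At J: go right to V.
    V is a leaf — visit V.
  Visit J.
Visit R.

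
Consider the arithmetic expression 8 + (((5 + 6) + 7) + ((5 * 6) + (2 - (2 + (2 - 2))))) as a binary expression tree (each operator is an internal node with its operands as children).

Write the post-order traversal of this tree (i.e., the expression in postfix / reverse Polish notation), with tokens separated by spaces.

8 5 6 + 7 + 5 6 * 2 2 2 2 - + - + + +

Post-order on an expression tree gives postfix notation: for each operator, emit left operand, right operand, then the operator.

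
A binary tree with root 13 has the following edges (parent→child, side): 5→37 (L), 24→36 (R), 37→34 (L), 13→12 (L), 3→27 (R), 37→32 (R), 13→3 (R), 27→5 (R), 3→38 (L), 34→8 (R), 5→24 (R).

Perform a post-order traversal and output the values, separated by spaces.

12 38 8 34 32 37 36 24 5 27 3 13

Post-order visits the left subtree, then the right subtree, then the node.
At 13: go left to 12.
  12 is a leaf — visit 12.
At 13: go right to 3.
  At 3: go left to 38.
    38 is a leaf — visit 38.
  At 3: go right to 27.
    At 27: no left child.
    At 27: go right to 5.
      At 5: go left to 37.
        At 37: go left to 34.
          At 34: no left child.
          At 34: go right to 8.
            8 is a leaf — visit 8.
          Visit 34.
        At 37: go right to 32.
          32 is a leaf — visit 32.
        Visit 37.
      At 5: go right to 24.
        At 24: no left child.
        At 24: go right to 36.
          36 is a leaf — visit 36.
        Visit 24.
      Visit 5.
    Visit 27.
  Visit 3.
Visit 13.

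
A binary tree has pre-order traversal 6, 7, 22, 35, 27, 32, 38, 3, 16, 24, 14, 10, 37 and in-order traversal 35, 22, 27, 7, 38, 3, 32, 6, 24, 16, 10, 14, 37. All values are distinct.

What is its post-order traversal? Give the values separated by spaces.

35 27 22 3 38 32 7 24 10 37 14 16 6

The first element of pre-order is the root; it splits in-order into left and right subtrees.
Root 6: left subtree has 7 nodes {35, 22, 27, 7, 38, 3, 32}, right has 5 {24, 16, 10, 14, 37}.
  Root 7: left subtree has 3 nodes {35, 22, 27}, right has 3 {38, 3, 32}.
    Root 22: left subtree has 1 node {35}, right has 1 {27}.
    Root 32: left subtree has 2 nodes {38, 3}, right has 0 { }.
      Root 38: left subtree has 0 nodes { }, right has 1 {3}.
  Root 16: left subtree has 1 node {24}, right has 3 {10, 14, 37}.
    Root 14: left subtree has 1 node {10}, right has 1 {37}.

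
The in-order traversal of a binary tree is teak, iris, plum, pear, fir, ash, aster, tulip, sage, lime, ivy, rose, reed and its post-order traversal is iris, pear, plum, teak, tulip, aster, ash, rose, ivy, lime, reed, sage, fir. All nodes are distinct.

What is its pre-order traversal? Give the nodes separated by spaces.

fir teak plum iris pear sage ash aster tulip reed lime ivy rose

The last element of post-order is the root; it splits in-order into left and right subtrees.
Root fir: left subtree has 4 nodes {teak, iris, plum, pear}, right has 8 {ash, aster, tulip, sage, lime, ivy, rose, reed}.
  Root teak: left subtree has 0 nodes { }, right has 3 {iris, plum, pear}.
    Root plum: left subtree has 1 node {iris}, right has 1 {pear}.
  Root sage: left subtree has 3 nodes {ash, aster, tulip}, right has 4 {lime, ivy, rose, reed}.
    Root ash: left subtree has 0 nodes { }, right has 2 {aster, tulip}.
      Root aster: left subtree has 0 nodes { }, right has 1 {tulip}.
    Root reed: left subtree has 3 nodes {lime, ivy, rose}, right has 0 { }.
      Root lime: left subtree has 0 nodes { }, right has 2 {ivy, rose}.
        Root ivy: left subtree has 0 nodes { }, right has 1 {rose}.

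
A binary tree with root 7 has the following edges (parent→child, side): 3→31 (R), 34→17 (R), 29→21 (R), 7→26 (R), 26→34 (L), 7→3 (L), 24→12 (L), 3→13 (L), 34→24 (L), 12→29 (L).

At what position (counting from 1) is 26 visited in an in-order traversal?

11

In-order visits the left subtree, then the node, then the right subtree.
At 7: go left to 3.
  At 3: go left to 13.
    13 is a leaf — visit 13.
  Visit 3.
  At 3: go right to 31.
    31 is a leaf — visit 31.
Visit 7.
At 7: go right to 26.
  At 26: go left to 34.
    At 34: go left to 24.
      At 24: go left to 12.
        At 12: go left to 29.
          At 29: no left child.
          Visit 29.
          At 29: go right to 21.
            21 is a leaf — visit 21.
        Visit 12.
        At 12: no right child.
      Visit 24.
      At 24: no right child.
    Visit 34.
    At 34: go right to 17.
      17 is a leaf — visit 17.
  Visit 26.
  At 26: no right child.
Full in-order sequence: 13, 3, 31, 7, 29, 21, 12, 24, 34, 17, 26.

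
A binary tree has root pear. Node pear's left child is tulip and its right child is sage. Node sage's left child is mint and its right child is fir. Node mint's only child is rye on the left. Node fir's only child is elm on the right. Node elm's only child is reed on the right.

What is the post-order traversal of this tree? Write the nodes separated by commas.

Post-order visits the left subtree, then the right subtree, then the node.
At pear: go left to tulip.
  tulip is a leaf — visit tulip.
At pear: go right to sage.
  At sage: go left to mint.
    At mint: go left to rye.
      rye is a leaf — visit rye.
    At mint: no right child.
    Visit mint.
  At sage: go right to fir.
    At fir: no left child.
    At fir: go right to elm.
      At elm: no left child.
      At elm: go right to reed.
        reed is a leaf — visit reed.
      Visit elm.
    Visit fir.
  Visit sage.
Visit pear.

tulip, rye, mint, reed, elm, fir, sage, pear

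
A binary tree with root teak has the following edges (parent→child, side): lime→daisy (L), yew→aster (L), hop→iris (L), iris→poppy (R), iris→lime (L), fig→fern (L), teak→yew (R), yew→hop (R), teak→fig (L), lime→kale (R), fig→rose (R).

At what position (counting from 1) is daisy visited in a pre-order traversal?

10

Pre-order visits the node, then its left subtree, then its right subtree.
Visit teak.
At teak: go left to fig.
  Visit fig.
  At fig: go left to fern.
    fern is a leaf — visit fern.
  At fig: go right to rose.
    rose is a leaf — visit rose.
At teak: go right to yew.
  Visit yew.
  At yew: go left to aster.
    aster is a leaf — visit aster.
  At yew: go right to hop.
    Visit hop.
    At hop: go left to iris.
      Visit iris.
      At iris: go left to lime.
        Visit lime.
        At lime: go left to daisy.
          daisy is a leaf — visit daisy.
        At lime: go right to kale.
          kale is a leaf — visit kale.
      At iris: go right to poppy.
        poppy is a leaf — visit poppy.
    At hop: no right child.
Full pre-order sequence: teak, fig, fern, rose, yew, aster, hop, iris, lime, daisy, kale, poppy.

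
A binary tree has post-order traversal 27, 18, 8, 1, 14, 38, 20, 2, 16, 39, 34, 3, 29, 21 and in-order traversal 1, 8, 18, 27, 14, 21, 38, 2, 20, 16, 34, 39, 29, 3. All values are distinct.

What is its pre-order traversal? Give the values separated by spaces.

21 14 1 8 18 27 29 34 16 2 38 20 39 3

The last element of post-order is the root; it splits in-order into left and right subtrees.
Root 21: left subtree has 5 nodes {1, 8, 18, 27, 14}, right has 8 {38, 2, 20, 16, 34, 39, 29, 3}.
  Root 14: left subtree has 4 nodes {1, 8, 18, 27}, right has 0 { }.
    Root 1: left subtree has 0 nodes { }, right has 3 {8, 18, 27}.
      Root 8: left subtree has 0 nodes { }, right has 2 {18, 27}.
        Root 18: left subtree has 0 nodes { }, right has 1 {27}.
  Root 29: left subtree has 6 nodes {38, 2, 20, 16, 34, 39}, right has 1 {3}.
    Root 34: left subtree has 4 nodes {38, 2, 20, 16}, right has 1 {39}.
      Root 16: left subtree has 3 nodes {38, 2, 20}, right has 0 { }.
        Root 2: left subtree has 1 node {38}, right has 1 {20}.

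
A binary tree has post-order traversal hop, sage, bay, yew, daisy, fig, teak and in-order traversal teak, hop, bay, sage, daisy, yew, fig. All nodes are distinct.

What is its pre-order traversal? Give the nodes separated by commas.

The last element of post-order is the root; it splits in-order into left and right subtrees.
Root teak: left subtree has 0 nodes { }, right has 6 {hop, bay, sage, daisy, yew, fig}.
  Root fig: left subtree has 5 nodes {hop, bay, sage, daisy, yew}, right has 0 { }.
    Root daisy: left subtree has 3 nodes {hop, bay, sage}, right has 1 {yew}.
      Root bay: left subtree has 1 node {hop}, right has 1 {sage}.

teak, fig, daisy, bay, hop, sage, yew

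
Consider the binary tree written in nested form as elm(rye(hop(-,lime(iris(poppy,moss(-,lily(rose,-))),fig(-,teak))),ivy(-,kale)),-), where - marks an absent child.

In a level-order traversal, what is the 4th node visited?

ivy

Level-order visits nodes level by level from the root, left to right within each level.
Level 0: elm
Level 1: rye
Level 2: hop, ivy
Level 3: lime, kale
Level 4: iris, fig
Level 5: poppy, moss, teak
Level 6: lily
Level 7: rose
Full level-order sequence: elm, rye, hop, ivy, lime, kale, iris, fig, poppy, moss, teak, lily, rose.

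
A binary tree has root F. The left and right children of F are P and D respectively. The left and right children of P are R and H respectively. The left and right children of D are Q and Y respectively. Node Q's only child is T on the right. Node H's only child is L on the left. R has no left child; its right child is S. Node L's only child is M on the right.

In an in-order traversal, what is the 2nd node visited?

In-order visits the left subtree, then the node, then the right subtree.
At F: go left to P.
  At P: go left to R.
    At R: no left child.
    Visit R.
    At R: go right to S.
      S is a leaf — visit S.
  Visit P.
  At P: go right to H.
    At H: go left to L.
      At L: no left child.
      Visit L.
      At L: go right to M.
        M is a leaf — visit M.
    Visit H.
    At H: no right child.
Visit F.
At F: go right to D.
  At D: go left to Q.
    At Q: no left child.
    Visit Q.
    At Q: go right to T.
      T is a leaf — visit T.
  Visit D.
  At D: go right to Y.
    Y is a leaf — visit Y.
Full in-order sequence: R, S, P, L, M, H, F, Q, T, D, Y.

S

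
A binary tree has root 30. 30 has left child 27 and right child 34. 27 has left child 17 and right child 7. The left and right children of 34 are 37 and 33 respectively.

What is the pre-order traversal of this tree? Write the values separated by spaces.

30 27 17 7 34 37 33

Pre-order visits the node, then its left subtree, then its right subtree.
Visit 30.
At 30: go left to 27.
  Visit 27.
  At 27: go left to 17.
    17 is a leaf — visit 17.
  At 27: go right to 7.
    7 is a leaf — visit 7.
At 30: go right to 34.
  Visit 34.
  At 34: go left to 37.
    37 is a leaf — visit 37.
  At 34: go right to 33.
    33 is a leaf — visit 33.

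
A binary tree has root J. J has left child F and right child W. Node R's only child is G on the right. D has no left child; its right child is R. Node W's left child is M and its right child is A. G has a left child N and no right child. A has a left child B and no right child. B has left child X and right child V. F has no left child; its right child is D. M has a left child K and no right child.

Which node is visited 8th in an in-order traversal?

In-order visits the left subtree, then the node, then the right subtree.
At J: go left to F.
  At F: no left child.
  Visit F.
  At F: go right to D.
    At D: no left child.
    Visit D.
    At D: go right to R.
      At R: no left child.
      Visit R.
      At R: go right to G.
        At G: go left to N.
          N is a leaf — visit N.
        Visit G.
        At G: no right child.
Visit J.
At J: go right to W.
  At W: go left to M.
    At M: go left to K.
      K is a leaf — visit K.
    Visit M.
    At M: no right child.
  Visit W.
  At W: go right to A.
    At A: go left to B.
      At B: go left to X.
        X is a leaf — visit X.
      Visit B.
      At B: go right to V.
        V is a leaf — visit V.
    Visit A.
    At A: no right child.
Full in-order sequence: F, D, R, N, G, J, K, M, W, X, B, V, A.

M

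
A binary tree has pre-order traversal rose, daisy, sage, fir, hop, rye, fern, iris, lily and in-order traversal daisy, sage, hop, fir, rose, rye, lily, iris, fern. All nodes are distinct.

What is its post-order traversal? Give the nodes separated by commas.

hop, fir, sage, daisy, lily, iris, fern, rye, rose

The first element of pre-order is the root; it splits in-order into left and right subtrees.
Root rose: left subtree has 4 nodes {daisy, sage, hop, fir}, right has 4 {rye, lily, iris, fern}.
  Root daisy: left subtree has 0 nodes { }, right has 3 {sage, hop, fir}.
    Root sage: left subtree has 0 nodes { }, right has 2 {hop, fir}.
      Root fir: left subtree has 1 node {hop}, right has 0 { }.
  Root rye: left subtree has 0 nodes { }, right has 3 {lily, iris, fern}.
    Root fern: left subtree has 2 nodes {lily, iris}, right has 0 { }.
      Root iris: left subtree has 1 node {lily}, right has 0 { }.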